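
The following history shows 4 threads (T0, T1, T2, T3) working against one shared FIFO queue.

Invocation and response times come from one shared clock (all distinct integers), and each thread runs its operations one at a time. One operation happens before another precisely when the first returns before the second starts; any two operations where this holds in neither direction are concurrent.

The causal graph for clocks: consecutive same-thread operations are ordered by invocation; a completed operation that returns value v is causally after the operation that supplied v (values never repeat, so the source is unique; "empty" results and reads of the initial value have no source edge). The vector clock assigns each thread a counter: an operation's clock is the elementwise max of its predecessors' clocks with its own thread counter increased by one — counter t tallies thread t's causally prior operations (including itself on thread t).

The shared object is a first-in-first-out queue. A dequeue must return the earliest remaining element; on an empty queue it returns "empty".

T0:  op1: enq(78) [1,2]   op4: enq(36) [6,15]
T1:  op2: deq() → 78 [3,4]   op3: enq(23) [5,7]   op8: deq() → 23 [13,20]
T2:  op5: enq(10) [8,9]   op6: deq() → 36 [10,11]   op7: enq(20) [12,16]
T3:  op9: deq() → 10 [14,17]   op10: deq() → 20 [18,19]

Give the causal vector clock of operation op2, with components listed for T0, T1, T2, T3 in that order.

(1, 1, 0, 0)

op5 (invocation 8): nothing precedes it; T2's component alone gives (0, 0, 1, 0)
op1 (invocation 1): nothing precedes it; T0's component alone gives (1, 0, 0, 0)
merge at op9 (invoked 14): VC(op5)=(0, 0, 1, 0), own-thread bump on T3 → (0, 0, 1, 1)
merge at op2 (invoked 3): VC(op1)=(1, 0, 0, 0), own-thread bump on T1 → (1, 1, 0, 0)
merge at op4 (invoked 6): VC(op1)=(1, 0, 0, 0), own-thread bump on T0 → (2, 0, 0, 0)
merge at op3 (invoked 5): VC(op2)=(1, 1, 0, 0), own-thread bump on T1 → (1, 2, 0, 0)
merge at op8 (invoked 13): VC(op3)=(1, 2, 0, 0), own-thread bump on T1 → (1, 3, 0, 0)
merge at op6 (invoked 10): VC(op4)=(2, 0, 0, 0), VC(op5)=(0, 0, 1, 0), own-thread bump on T2 → (2, 0, 2, 0)
merge at op7 (invoked 12): VC(op6)=(2, 0, 2, 0), own-thread bump on T2 → (2, 0, 3, 0)
merge at op10 (invoked 18): VC(op7)=(2, 0, 3, 0), VC(op9)=(0, 0, 1, 1), own-thread bump on T3 → (2, 0, 3, 2)
target: VC(op2) = (1, 1, 0, 0)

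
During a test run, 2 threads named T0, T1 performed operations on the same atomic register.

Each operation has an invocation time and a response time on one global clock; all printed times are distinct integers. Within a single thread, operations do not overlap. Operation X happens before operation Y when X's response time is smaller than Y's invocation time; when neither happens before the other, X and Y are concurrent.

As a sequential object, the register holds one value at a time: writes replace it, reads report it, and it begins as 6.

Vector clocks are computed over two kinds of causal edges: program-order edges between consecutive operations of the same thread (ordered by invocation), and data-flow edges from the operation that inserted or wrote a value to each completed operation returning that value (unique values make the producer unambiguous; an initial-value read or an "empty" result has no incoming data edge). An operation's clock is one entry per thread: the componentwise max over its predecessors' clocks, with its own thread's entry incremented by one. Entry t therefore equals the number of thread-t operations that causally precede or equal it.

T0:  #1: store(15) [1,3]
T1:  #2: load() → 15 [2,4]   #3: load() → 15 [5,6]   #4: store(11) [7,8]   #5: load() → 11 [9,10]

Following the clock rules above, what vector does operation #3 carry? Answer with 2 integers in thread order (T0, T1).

#1 (invocation 1): nothing precedes it; T0's component alone gives (1, 0)
from VC(#1)=(1, 0), #2 (invoked 2) maxes components and bumps T1 → (1, 1)
from VC(#1)=(1, 0), VC(#2)=(1, 1), #3 (invoked 5) maxes components and bumps T1 → (1, 2)
from VC(#3)=(1, 2), #4 (invoked 7) maxes components and bumps T1 → (1, 3)
from VC(#4)=(1, 3), #5 (invoked 9) maxes components and bumps T1 → (1, 4)
target: VC(#3) = (1, 2)

(1, 2)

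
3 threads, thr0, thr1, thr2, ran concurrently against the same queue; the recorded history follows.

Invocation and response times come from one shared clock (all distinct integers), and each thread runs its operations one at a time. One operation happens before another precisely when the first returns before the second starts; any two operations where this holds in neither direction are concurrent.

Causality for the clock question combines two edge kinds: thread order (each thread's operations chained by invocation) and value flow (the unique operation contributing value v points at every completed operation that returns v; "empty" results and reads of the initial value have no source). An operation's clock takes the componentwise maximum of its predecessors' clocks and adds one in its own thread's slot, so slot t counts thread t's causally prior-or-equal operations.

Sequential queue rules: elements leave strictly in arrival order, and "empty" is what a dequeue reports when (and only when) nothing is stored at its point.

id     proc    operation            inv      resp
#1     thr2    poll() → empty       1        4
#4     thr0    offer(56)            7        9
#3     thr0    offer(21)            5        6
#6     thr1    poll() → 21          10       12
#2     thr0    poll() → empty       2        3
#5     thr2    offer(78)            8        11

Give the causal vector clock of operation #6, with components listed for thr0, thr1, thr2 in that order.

(2, 1, 0)

#1 (invocation 1): nothing precedes it; thr2's component alone gives (0, 0, 1)
#2 (invocation 2): nothing precedes it; thr0's component alone gives (1, 0, 0)
#5 (invocation 8): componentwise max over VC(#1)=(0, 0, 1), +1 at thr2, giving (0, 0, 2)
#3 (invocation 5): componentwise max over VC(#2)=(1, 0, 0), +1 at thr0, giving (2, 0, 0)
#6 (invocation 10): componentwise max over VC(#3)=(2, 0, 0), +1 at thr1, giving (2, 1, 0)
#4 (invocation 7): componentwise max over VC(#3)=(2, 0, 0), +1 at thr0, giving (3, 0, 0)
target: VC(#6) = (2, 1, 0)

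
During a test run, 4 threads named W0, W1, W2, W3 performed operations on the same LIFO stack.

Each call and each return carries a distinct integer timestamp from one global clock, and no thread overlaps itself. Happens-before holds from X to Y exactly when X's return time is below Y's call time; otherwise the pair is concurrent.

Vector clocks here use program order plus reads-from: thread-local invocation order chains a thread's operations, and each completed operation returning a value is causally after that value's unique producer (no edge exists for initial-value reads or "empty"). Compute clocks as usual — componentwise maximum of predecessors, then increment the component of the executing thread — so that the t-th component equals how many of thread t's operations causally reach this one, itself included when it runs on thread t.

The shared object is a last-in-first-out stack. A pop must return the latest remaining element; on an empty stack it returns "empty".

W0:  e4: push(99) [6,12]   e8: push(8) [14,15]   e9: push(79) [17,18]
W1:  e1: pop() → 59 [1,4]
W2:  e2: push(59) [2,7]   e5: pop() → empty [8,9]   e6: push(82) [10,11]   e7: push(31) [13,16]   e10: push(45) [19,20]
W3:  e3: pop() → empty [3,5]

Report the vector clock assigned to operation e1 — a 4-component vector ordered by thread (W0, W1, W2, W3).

e3 (invocation 3): nothing precedes it; W3's component alone gives (0, 0, 0, 1)
e2 (invocation 2): nothing precedes it; W2's component alone gives (0, 0, 1, 0)
e4 (invocation 6): nothing precedes it; W0's component alone gives (1, 0, 0, 0)
invoked at 8, e5 merges VC(e2)=(0, 0, 1, 0) and bumps W2's slot → (0, 0, 2, 0)
invoked at 1, e1 merges VC(e2)=(0, 0, 1, 0) and bumps W1's slot → (0, 1, 1, 0)
invoked at 14, e8 merges VC(e4)=(1, 0, 0, 0) and bumps W0's slot → (2, 0, 0, 0)
invoked at 10, e6 merges VC(e5)=(0, 0, 2, 0) and bumps W2's slot → (0, 0, 3, 0)
invoked at 17, e9 merges VC(e8)=(2, 0, 0, 0) and bumps W0's slot → (3, 0, 0, 0)
invoked at 13, e7 merges VC(e6)=(0, 0, 3, 0) and bumps W2's slot → (0, 0, 4, 0)
invoked at 19, e10 merges VC(e7)=(0, 0, 4, 0) and bumps W2's slot → (0, 0, 5, 0)
target: VC(e1) = (0, 1, 1, 0)

(0, 1, 1, 0)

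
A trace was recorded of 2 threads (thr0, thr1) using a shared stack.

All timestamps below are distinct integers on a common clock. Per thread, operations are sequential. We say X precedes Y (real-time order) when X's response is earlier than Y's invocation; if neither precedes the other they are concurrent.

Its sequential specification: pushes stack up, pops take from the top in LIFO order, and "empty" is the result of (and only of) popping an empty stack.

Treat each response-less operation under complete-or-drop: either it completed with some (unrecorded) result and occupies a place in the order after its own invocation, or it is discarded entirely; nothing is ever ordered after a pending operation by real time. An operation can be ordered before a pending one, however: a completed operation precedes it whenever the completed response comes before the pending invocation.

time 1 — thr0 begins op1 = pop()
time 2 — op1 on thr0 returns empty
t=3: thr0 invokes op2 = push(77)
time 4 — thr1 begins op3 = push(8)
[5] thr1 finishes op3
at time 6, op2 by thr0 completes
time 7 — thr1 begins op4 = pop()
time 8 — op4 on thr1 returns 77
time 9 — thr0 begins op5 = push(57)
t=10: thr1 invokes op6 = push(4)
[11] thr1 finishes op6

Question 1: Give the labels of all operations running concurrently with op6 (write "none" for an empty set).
op5

op6 spans [10,11]: anything still running between times 10 and 11 counts as concurrent
op1 [1,2]: before
op2 [3,6]: before
op3 [4,5]: before
op4 [7,8]: before
op5 [9,…): concurrent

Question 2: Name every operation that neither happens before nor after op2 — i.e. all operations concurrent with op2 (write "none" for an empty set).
op3

op2 spans [3,6]; an op avoiding the whole window 3..6 is ordered, any other is concurrent
op1 [1,2]: before
op3 [4,5]: concurrent
op4 [7,8]: after
op5 [9,…): after
op6 [10,11]: after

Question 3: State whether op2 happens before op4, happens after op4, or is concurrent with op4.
before

op2 spans [3,6], op4 spans [7,8]
resp(op2)=6 < inv(op4)=7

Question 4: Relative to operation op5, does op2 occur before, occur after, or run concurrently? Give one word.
before

op2 spans [3,6], op5 spans [9,…)
resp(op2)=6 < inv(op5)=9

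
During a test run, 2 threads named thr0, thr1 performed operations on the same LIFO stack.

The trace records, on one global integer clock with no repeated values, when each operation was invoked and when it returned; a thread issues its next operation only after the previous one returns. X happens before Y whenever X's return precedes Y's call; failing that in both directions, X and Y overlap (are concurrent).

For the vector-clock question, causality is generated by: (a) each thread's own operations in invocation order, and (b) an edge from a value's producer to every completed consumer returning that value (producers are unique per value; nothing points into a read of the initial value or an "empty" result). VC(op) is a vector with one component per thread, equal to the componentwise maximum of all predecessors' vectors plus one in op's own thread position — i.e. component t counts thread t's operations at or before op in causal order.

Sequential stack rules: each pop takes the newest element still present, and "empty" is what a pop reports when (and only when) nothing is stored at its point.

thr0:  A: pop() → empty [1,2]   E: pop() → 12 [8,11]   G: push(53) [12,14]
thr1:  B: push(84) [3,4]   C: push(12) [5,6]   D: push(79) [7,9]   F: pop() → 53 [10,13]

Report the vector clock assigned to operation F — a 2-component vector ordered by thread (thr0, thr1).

(3, 4)

root op B, invoked 3: fresh clock plus thr1's own tick → (0, 1)
root op A, invoked 1: fresh clock plus thr0's own tick → (1, 0)
VC(C, invoked at 5): max of VC(B)=(0, 1), then +1 on thread thr1 → (0, 2)
VC(D, invoked at 7): max of VC(C)=(0, 2), then +1 on thread thr1 → (0, 3)
VC(E, invoked at 8): max of VC(A)=(1, 0), VC(C)=(0, 2), then +1 on thread thr0 → (2, 2)
VC(G, invoked at 12): max of VC(E)=(2, 2), then +1 on thread thr0 → (3, 2)
VC(F, invoked at 10): max of VC(D)=(0, 3), VC(G)=(3, 2), then +1 on thread thr1 → (3, 4)
target: VC(F) = (3, 4)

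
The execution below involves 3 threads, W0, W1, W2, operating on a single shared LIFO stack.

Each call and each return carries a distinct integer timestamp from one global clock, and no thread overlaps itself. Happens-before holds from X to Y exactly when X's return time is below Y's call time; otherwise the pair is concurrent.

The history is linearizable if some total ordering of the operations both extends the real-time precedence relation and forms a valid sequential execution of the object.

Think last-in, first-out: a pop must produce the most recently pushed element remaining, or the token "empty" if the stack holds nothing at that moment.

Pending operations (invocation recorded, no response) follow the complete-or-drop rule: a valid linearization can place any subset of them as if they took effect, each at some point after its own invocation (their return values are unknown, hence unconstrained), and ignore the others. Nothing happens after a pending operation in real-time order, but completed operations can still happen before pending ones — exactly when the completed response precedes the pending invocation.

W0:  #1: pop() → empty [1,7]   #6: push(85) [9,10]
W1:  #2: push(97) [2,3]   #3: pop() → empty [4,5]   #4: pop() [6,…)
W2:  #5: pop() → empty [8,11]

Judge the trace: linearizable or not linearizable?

prefix check: 1..6 passes, 1..7 fails once #1's time-7 response joins
all 3 real-time-respecting orders fail — 3 completed LIFO stack operations, no legal replay
completion choices over the 1 pending operation (#4) were checked; none helps
one such order, #1, #2, #3 (pending dropped), breaks at step 3 where #3 pop() → empty is illegal
one such order, #2, #1, #3 (pending dropped), breaks at step 2 where #1 pop() → empty is illegal

not linearizable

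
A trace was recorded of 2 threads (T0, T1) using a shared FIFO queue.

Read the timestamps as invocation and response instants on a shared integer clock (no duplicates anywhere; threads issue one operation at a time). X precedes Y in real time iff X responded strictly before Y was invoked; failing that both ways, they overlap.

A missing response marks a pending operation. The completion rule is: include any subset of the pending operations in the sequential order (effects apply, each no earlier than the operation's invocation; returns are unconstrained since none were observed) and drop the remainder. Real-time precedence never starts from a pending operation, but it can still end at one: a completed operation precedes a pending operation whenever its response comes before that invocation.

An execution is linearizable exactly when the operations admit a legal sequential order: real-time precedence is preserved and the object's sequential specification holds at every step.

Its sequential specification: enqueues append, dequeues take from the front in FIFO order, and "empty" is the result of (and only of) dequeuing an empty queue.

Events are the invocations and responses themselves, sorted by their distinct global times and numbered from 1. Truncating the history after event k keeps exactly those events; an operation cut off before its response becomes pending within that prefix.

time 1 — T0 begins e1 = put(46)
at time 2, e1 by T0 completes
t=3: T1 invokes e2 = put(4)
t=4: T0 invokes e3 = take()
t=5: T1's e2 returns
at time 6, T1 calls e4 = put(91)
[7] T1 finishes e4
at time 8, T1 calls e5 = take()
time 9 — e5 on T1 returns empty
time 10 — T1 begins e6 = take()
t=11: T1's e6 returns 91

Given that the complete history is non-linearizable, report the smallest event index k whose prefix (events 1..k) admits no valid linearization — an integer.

events 1..8 are linearizable; a witness order is e1, e2, e3, e4:
1. e1 put(46), leaving queue <46>
2. e2 put(4), leaving queue <46,4>
3. e3 take() (pending, included), leaving queue <4>
4. e4 put(91), leaving queue <4,91>
event 9 — e5's response, time 9 — after it, nothing linearizes
completion choices over the 1 pending operation (e3) were checked; none helps
one such order, e1, e2, e4, e5 (pending dropped), breaks at step 4 where e5 take() → empty is illegal

9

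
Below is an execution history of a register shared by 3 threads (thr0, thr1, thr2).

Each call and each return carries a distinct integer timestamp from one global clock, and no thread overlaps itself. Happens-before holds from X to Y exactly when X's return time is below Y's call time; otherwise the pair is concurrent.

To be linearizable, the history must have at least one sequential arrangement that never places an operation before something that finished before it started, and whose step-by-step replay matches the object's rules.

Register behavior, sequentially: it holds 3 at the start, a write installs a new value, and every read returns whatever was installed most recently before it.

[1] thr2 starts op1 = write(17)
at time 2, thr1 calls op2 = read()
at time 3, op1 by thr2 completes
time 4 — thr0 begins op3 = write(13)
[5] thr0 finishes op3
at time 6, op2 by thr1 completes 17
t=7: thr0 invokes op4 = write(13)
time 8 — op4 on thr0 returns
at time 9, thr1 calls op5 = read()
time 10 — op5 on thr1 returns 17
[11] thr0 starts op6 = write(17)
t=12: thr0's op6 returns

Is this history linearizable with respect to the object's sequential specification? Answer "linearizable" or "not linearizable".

through event 9 a valid linearization exists; event 10 (op5 responding at time 10) ends that
3 orders of the 5 completed register ops respect real time; none is legal
one such order, op1, op2, op3, op4, op5, breaks at step 5 where op5 read() → 17 is illegal
one such order, op1, op3, op2, op4, op5, breaks at step 3 where op2 read() → 17 is illegal

not linearizable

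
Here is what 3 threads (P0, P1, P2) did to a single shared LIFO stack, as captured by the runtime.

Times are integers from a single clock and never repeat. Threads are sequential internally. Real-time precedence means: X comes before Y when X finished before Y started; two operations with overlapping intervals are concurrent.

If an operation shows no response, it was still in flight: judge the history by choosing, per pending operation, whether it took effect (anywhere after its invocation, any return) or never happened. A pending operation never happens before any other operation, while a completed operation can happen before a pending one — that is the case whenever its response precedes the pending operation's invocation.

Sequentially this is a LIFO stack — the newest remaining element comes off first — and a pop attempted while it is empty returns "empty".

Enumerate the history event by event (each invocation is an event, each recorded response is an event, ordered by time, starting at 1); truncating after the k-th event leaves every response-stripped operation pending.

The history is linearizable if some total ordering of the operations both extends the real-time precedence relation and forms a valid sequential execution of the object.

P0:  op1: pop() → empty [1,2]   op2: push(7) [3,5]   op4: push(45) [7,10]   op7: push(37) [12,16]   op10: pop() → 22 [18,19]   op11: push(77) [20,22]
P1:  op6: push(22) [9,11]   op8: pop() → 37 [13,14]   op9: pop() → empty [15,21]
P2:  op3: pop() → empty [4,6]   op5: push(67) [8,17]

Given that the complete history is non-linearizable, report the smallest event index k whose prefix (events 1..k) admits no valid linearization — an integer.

21

a valid linearization of events 1..20 exists, for instance op1, op3, op2, op4, op5, op6, op7, op8, op10:
after step 1 (op1 pop() → empty): stack <>
after step 2 (op3 pop() → empty): stack <>
after step 3 (op2 push(7)): stack <7>
after step 4 (op4 push(45)): stack <7,45>
after step 5 (op5 push(67)): stack <7,45,67>
after step 6 (op6 push(22)): stack <7,45,67,22>
after step 7 (op7 push(37)): stack <7,45,67,22,37>
after step 8 (op8 pop() → 37): stack <7,45,67,22>
after step 9 (op10 pop() → 22): stack <7,45,67>
at event 21 (op9's time-21 response) nothing linearizes any more
no escape via the 1 pending operation (op11): every completion choice fails
take op1, op2, op3, op4, op5, op6, op7, op8, op9, op10 (pending dropped): step 3 already fails, because op3 pop() → empty cannot occur there
take op1, op2, op3, op4, op5, op6, op7, op8, op10, op9 (pending dropped): step 3 already fails, because op3 pop() → empty cannot occur there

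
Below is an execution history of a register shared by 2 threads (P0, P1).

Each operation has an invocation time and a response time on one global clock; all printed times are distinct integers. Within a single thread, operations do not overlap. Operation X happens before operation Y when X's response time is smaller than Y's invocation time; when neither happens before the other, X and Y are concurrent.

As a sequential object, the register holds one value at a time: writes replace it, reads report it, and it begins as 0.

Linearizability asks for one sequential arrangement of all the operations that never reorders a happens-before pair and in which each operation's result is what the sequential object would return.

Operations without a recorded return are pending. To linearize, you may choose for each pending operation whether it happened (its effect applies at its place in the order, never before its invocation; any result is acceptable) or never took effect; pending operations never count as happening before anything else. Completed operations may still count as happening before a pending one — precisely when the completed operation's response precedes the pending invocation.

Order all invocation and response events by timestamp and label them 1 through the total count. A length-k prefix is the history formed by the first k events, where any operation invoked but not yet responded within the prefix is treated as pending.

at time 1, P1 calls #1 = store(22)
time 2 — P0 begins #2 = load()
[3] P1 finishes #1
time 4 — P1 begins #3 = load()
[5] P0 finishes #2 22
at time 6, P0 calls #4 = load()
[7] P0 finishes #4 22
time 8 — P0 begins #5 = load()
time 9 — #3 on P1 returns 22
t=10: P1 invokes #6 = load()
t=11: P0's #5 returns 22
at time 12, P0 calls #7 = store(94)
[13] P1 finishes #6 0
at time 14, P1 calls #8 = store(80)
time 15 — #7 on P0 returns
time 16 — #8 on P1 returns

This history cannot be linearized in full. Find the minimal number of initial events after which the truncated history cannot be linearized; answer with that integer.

13

events 1..12 are linearizable; a witness order is #1, #2, #3, #4, #5:
1. #1 store(22), leaving value 22
2. #2 load() → 22, leaving value 22
3. #3 load() → 22, leaving value 22
4. #4 load() → 22, leaving value 22
5. #5 load() → 22, leaving value 22
once event 13 joins (#6's response, time 13), exhaustive search finds no witness
include/drop combinations of the 1 pending operation (#7) were all tried; none helps
e.g. #1, #2, #3, #4, #5, #6 (pending dropped): illegal at step 6, since #6 load() → 0 cannot apply there
e.g. #1, #2, #3, #4, #6, #5 (pending dropped): illegal at step 5, since #6 load() → 0 cannot apply there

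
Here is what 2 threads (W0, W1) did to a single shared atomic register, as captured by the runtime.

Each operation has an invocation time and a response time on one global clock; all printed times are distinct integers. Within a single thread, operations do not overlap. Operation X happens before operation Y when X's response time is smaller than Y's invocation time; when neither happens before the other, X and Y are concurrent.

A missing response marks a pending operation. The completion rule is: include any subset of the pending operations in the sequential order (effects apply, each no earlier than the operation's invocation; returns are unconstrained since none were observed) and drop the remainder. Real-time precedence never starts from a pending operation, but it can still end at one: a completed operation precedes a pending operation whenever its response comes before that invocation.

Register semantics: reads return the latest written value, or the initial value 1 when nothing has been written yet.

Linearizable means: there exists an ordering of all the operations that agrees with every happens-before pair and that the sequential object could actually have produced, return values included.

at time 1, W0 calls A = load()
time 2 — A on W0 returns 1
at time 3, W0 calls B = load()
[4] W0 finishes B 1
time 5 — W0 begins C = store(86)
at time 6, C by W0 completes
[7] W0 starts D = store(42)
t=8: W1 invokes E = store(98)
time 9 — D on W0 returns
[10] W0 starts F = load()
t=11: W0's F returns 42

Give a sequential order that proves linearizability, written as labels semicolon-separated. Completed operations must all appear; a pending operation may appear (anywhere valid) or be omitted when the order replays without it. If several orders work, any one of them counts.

step 1: A load() → 1 — value 1
step 2: B load() → 1 — value 1
step 3: C store(86) — value 86
step 4: D store(42) — value 42
step 5: F load() → 42 — value 42

A; B; C; D; F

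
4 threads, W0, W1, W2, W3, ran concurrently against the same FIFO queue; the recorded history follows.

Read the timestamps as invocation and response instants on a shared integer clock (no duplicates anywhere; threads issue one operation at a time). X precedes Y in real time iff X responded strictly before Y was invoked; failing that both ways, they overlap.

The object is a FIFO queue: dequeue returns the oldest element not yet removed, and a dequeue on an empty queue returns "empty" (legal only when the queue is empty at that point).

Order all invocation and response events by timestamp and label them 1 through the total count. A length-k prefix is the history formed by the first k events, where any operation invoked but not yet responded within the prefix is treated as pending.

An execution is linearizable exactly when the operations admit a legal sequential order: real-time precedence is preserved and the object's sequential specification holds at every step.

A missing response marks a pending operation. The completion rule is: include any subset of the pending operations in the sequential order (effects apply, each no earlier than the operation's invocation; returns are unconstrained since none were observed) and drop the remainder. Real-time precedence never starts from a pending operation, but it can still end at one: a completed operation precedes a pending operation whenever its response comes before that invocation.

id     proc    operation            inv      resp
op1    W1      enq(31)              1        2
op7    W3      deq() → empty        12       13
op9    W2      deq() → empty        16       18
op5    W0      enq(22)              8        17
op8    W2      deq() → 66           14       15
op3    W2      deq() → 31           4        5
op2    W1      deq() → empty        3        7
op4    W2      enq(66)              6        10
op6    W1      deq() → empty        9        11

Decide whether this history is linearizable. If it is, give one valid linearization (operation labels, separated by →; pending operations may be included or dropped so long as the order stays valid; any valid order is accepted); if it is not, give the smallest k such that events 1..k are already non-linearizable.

not linearizable — minimal violating prefix: 13 events

the violation lands at event 13, op7's response at time 13: events 1..12 linearize, events 1..13 do not
all 5 real-time-respecting orders fail — 6 completed FIFO queue operations, no legal replay
including or dropping the 1 pending operation (op5) in any combination fails
for example op1, op2, op3, op4, op6, op7 (pending dropped) fails at step 2: op2 deq() → empty is not legal there
for example op1, op2, op3, op6, op4, op7 (pending dropped) fails at step 2: op2 deq() → empty is not legal there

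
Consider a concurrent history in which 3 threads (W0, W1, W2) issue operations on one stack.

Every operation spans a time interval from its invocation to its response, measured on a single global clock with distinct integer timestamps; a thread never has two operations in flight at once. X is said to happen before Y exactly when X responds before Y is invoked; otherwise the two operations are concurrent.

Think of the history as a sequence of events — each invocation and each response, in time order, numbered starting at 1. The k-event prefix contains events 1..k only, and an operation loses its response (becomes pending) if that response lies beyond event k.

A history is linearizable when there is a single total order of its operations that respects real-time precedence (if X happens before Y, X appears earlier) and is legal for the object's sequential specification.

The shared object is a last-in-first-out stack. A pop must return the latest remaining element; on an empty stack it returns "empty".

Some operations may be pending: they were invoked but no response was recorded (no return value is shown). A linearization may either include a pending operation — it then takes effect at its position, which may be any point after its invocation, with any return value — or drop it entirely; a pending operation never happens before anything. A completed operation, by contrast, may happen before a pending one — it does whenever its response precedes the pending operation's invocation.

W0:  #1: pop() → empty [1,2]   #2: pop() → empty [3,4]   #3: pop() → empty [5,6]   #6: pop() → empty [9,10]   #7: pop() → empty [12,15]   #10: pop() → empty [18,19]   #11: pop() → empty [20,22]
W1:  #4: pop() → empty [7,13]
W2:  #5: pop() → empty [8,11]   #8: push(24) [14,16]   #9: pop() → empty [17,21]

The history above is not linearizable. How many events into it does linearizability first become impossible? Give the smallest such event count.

21

a valid linearization of events 1..20 exists, for instance #1, #2, #3, #4, #5, #6, #7, #8, #9, #10:
1. #1 pop() → empty, leaving stack <>
2. #2 pop() → empty, leaving stack <>
3. #3 pop() → empty, leaving stack <>
4. #4 pop() → empty, leaving stack <>
5. #5 pop() → empty, leaving stack <>
6. #6 pop() → empty, leaving stack <>
7. #7 pop() → empty, leaving stack <>
8. #8 push(24), leaving stack <24>
9. #9 pop() (pending, included), leaving stack <>
10. #10 pop() → empty, leaving stack <>
once event 21 joins (#9's response, time 21), exhaustive search finds no witness
no escape via the 1 pending operation (#11): every completion choice fails
take #1, #2, #3, #4, #5, #6, #7, #8, #9, #10 (pending dropped): step 9 already fails, because #9 pop() → empty cannot occur there
take #1, #2, #3, #4, #5, #6, #7, #8, #10, #9 (pending dropped): step 9 already fails, because #10 pop() → empty cannot occur there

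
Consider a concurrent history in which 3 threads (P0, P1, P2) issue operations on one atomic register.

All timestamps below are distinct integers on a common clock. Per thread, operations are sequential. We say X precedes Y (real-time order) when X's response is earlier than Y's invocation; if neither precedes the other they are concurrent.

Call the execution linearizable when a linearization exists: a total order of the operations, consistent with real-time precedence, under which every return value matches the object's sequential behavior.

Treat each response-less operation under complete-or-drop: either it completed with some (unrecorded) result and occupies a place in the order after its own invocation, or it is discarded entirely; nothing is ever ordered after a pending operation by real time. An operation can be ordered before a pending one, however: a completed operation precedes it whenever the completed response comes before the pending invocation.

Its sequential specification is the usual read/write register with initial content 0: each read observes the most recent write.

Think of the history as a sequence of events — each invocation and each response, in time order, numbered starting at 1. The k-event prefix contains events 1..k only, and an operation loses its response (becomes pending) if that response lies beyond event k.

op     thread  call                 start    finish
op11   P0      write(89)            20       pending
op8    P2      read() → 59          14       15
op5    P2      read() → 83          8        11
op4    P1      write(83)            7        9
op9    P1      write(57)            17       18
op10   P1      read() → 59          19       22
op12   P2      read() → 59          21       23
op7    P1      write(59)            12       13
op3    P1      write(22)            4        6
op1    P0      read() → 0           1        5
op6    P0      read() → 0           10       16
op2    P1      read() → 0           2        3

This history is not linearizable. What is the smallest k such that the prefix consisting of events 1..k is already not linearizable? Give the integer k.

one valid order for events 1..15 is op1, op2, op3, op4, op5, op6, op7, op8:
1. op1 read() → 0, leaving value 0
2. op2 read() → 0, leaving value 0
3. op3 write(22), leaving value 22
4. op4 write(83), leaving value 83
5. op5 read() → 83, leaving value 83
6. op6 read() (pending, included), leaving value 83
7. op7 write(59), leaving value 59
8. op8 read() → 59, leaving value 59
adding event 16 (op6 responds at 16) leaves no legal real-time order
for example op1, op2, op3, op4, op5, op6, op7, op8 fails at step 6: op6 read() → 0 is not legal there
for example op1, op2, op3, op4, op5, op7, op6, op8 fails at step 7: op6 read() → 0 is not legal there

16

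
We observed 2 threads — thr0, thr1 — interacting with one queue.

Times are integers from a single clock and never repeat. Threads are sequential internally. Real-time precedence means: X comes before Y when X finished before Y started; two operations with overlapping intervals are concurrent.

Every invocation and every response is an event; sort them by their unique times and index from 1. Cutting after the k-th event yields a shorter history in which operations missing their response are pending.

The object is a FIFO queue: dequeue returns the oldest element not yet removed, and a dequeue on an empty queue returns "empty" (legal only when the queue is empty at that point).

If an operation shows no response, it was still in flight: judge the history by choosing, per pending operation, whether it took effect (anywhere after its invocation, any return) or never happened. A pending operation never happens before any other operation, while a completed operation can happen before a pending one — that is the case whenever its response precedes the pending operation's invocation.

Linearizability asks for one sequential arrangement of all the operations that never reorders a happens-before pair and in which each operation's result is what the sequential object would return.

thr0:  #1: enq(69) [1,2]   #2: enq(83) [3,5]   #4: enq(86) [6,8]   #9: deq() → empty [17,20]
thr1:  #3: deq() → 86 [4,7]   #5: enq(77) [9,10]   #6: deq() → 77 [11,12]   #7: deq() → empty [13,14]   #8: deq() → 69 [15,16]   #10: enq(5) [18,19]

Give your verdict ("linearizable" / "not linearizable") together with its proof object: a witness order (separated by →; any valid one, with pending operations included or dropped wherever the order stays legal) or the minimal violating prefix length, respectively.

not linearizable — minimal violating prefix: 7 events

prefix check: 1..6 passes, 1..7 fails once #3's time-7 response joins
real-time-consistent orders of the 3 completed operations: 2 — all fail the queue replay
every completion of the 1 pending operation (#4) was checked; none linearizes
e.g. #1, #2, #3 (pending dropped): illegal at step 3, since #3 deq() → 86 cannot apply there
e.g. #1, #3, #2 (pending dropped): illegal at step 2, since #3 deq() → 86 cannot apply there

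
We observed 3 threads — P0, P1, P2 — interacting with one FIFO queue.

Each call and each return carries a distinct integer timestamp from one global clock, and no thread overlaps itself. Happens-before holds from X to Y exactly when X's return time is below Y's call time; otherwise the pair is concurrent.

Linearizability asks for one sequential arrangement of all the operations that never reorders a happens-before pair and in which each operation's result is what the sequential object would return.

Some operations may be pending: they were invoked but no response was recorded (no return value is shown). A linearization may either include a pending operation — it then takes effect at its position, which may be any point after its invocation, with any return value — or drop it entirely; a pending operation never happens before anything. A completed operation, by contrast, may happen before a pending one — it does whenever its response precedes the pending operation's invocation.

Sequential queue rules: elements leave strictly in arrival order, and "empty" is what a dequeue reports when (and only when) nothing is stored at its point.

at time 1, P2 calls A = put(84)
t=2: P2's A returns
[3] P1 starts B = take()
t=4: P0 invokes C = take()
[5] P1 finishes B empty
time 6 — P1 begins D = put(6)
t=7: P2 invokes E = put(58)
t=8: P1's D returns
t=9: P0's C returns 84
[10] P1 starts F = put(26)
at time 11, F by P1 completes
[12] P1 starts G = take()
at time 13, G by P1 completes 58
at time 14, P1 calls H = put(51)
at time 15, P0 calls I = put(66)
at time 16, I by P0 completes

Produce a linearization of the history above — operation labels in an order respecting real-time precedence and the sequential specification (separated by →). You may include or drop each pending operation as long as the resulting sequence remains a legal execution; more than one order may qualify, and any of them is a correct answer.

step 1: A put(84) — queue <84>
step 2: C take() → 84 — queue <>
step 3: B take() → empty — queue <>
step 4: E put(58) (pending, included) — queue <58>
step 5: D put(6) — queue <58,6>
step 6: F put(26) — queue <58,6,26>
step 7: G take() → 58 — queue <6,26>
step 8: H put(51) (pending, included) — queue <6,26,51>
step 9: I put(66) — queue <6,26,51,66>

A → C → B → E → D → F → G → H → I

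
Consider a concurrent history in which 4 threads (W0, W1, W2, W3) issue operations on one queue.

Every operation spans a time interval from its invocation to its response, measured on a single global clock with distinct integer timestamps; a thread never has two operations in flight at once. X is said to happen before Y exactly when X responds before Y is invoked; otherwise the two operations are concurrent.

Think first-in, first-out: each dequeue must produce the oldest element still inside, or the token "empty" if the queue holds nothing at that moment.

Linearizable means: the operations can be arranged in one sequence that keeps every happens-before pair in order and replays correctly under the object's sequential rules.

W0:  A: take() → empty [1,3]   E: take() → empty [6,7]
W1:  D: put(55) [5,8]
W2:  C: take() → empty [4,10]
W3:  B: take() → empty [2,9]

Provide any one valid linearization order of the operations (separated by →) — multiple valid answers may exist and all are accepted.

A → B → C → E → D

1. A take() → empty, leaving queue <>
2. B take() → empty, leaving queue <>
3. C take() → empty, leaving queue <>
4. E take() → empty, leaving queue <>
5. D put(55), leaving queue <55>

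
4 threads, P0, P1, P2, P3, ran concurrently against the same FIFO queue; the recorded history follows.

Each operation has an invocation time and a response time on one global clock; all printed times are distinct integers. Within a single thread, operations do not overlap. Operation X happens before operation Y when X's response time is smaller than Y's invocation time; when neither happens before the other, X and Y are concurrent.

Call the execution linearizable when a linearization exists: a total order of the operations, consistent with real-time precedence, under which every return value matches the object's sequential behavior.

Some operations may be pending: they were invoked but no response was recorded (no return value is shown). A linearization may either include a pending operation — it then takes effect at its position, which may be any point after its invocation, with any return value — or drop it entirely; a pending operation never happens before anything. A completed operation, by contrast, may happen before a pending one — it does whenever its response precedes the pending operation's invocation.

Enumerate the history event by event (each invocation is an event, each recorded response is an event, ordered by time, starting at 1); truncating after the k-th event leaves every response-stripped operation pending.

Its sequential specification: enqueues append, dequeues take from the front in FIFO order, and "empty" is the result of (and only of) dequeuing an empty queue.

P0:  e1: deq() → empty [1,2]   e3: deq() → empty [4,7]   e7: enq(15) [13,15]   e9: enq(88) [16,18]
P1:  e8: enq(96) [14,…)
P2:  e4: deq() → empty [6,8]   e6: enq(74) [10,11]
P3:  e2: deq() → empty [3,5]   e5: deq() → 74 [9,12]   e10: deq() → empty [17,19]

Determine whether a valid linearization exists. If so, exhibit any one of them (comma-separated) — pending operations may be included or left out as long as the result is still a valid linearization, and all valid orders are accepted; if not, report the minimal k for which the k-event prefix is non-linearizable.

not linearizable — minimal violating prefix: 19 events

the violation lands at event 19, e10's response at time 19: events 1..18 linearize, events 1..19 do not
no legal order exists: 12 real-time-consistent candidates over 9 completed FIFO queue operations, all rejected
no escape via the 1 pending operation (e8): every completion choice fails
for example e1, e2, e3, e4, e5, e6, e7, e9, e10 (pending dropped) fails at step 5: e5 deq() → 74 is not legal there
for example e1, e2, e3, e4, e5, e6, e7, e10, e9 (pending dropped) fails at step 5: e5 deq() → 74 is not legal there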